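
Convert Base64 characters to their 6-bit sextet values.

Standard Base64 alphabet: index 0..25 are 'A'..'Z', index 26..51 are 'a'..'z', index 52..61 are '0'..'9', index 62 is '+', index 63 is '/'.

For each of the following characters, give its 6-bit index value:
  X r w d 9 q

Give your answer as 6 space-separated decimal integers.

Answer: 23 43 48 29 61 42

Derivation:
'X': A..Z range, ord('X') − ord('A') = 23
'r': a..z range, 26 + ord('r') − ord('a') = 43
'w': a..z range, 26 + ord('w') − ord('a') = 48
'd': a..z range, 26 + ord('d') − ord('a') = 29
'9': 0..9 range, 52 + ord('9') − ord('0') = 61
'q': a..z range, 26 + ord('q') − ord('a') = 42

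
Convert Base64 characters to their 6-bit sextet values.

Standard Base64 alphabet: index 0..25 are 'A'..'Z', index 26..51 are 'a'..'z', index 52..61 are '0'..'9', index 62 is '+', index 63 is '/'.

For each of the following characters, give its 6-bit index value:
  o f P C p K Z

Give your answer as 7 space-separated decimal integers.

'o': a..z range, 26 + ord('o') − ord('a') = 40
'f': a..z range, 26 + ord('f') − ord('a') = 31
'P': A..Z range, ord('P') − ord('A') = 15
'C': A..Z range, ord('C') − ord('A') = 2
'p': a..z range, 26 + ord('p') − ord('a') = 41
'K': A..Z range, ord('K') − ord('A') = 10
'Z': A..Z range, ord('Z') − ord('A') = 25

Answer: 40 31 15 2 41 10 25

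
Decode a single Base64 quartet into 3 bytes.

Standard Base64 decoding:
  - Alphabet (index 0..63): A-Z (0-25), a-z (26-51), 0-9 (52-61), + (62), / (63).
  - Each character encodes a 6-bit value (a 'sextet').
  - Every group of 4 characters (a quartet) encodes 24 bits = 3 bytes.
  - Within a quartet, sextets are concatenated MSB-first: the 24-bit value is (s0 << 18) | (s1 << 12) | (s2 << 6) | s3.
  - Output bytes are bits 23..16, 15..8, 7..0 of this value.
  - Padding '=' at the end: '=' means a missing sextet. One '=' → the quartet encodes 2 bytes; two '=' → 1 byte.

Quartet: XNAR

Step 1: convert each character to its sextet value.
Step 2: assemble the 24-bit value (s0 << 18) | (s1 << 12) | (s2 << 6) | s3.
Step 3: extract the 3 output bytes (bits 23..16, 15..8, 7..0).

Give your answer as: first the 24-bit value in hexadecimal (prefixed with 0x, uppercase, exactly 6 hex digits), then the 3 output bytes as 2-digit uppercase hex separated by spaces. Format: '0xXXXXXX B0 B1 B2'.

Answer: 0x5CD011 5C D0 11

Derivation:
Sextets: X=23, N=13, A=0, R=17
24-bit: (23<<18) | (13<<12) | (0<<6) | 17
      = 0x5C0000 | 0x00D000 | 0x000000 | 0x000011
      = 0x5CD011
Bytes: (v>>16)&0xFF=5C, (v>>8)&0xFF=D0, v&0xFF=11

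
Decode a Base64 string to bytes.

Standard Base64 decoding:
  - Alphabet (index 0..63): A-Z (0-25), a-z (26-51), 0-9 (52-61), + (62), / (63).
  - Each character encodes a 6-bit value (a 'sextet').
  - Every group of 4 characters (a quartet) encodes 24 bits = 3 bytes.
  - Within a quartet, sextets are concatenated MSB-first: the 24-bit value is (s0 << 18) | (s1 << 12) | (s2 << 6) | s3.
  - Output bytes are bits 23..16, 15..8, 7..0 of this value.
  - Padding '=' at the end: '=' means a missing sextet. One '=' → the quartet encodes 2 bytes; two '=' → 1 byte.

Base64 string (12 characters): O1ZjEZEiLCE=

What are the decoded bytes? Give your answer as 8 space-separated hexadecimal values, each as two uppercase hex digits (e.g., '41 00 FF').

Answer: 3B 56 63 11 91 22 2C 21

Derivation:
After char 0 ('O'=14): chars_in_quartet=1 acc=0xE bytes_emitted=0
After char 1 ('1'=53): chars_in_quartet=2 acc=0x3B5 bytes_emitted=0
After char 2 ('Z'=25): chars_in_quartet=3 acc=0xED59 bytes_emitted=0
After char 3 ('j'=35): chars_in_quartet=4 acc=0x3B5663 -> emit 3B 56 63, reset; bytes_emitted=3
After char 4 ('E'=4): chars_in_quartet=1 acc=0x4 bytes_emitted=3
After char 5 ('Z'=25): chars_in_quartet=2 acc=0x119 bytes_emitted=3
After char 6 ('E'=4): chars_in_quartet=3 acc=0x4644 bytes_emitted=3
After char 7 ('i'=34): chars_in_quartet=4 acc=0x119122 -> emit 11 91 22, reset; bytes_emitted=6
After char 8 ('L'=11): chars_in_quartet=1 acc=0xB bytes_emitted=6
After char 9 ('C'=2): chars_in_quartet=2 acc=0x2C2 bytes_emitted=6
After char 10 ('E'=4): chars_in_quartet=3 acc=0xB084 bytes_emitted=6
Padding '=': partial quartet acc=0xB084 -> emit 2C 21; bytes_emitted=8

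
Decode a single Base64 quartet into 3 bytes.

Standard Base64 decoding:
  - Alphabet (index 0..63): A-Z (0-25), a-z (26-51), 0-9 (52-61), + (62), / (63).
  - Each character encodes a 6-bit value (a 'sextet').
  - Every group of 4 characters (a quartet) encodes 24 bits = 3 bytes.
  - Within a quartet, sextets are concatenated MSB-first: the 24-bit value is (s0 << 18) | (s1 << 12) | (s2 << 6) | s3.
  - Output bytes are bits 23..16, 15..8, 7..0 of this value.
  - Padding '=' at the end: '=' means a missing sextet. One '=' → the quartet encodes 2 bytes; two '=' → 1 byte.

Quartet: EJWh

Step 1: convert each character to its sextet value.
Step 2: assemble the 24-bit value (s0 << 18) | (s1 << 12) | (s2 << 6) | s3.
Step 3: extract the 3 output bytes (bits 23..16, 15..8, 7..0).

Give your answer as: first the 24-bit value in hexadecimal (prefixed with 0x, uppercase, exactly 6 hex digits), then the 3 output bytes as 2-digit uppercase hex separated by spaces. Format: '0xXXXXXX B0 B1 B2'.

Sextets: E=4, J=9, W=22, h=33
24-bit: (4<<18) | (9<<12) | (22<<6) | 33
      = 0x100000 | 0x009000 | 0x000580 | 0x000021
      = 0x1095A1
Bytes: (v>>16)&0xFF=10, (v>>8)&0xFF=95, v&0xFF=A1

Answer: 0x1095A1 10 95 A1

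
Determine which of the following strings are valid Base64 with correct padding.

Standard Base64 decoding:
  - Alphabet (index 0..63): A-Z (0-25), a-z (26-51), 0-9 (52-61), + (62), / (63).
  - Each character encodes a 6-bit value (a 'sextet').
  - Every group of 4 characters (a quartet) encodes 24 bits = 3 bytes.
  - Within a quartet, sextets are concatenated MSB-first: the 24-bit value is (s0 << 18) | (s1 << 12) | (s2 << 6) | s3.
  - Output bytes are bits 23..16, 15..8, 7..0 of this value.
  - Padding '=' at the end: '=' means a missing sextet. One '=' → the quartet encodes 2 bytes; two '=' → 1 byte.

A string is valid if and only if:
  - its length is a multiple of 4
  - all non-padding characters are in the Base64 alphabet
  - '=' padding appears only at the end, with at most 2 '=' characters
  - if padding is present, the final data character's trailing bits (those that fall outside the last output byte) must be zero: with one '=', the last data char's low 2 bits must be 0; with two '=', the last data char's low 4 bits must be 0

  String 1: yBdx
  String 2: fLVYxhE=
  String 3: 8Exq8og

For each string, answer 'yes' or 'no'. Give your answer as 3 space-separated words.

Answer: yes yes no

Derivation:
String 1: 'yBdx' → valid
String 2: 'fLVYxhE=' → valid
String 3: '8Exq8og' → invalid (len=7 not mult of 4)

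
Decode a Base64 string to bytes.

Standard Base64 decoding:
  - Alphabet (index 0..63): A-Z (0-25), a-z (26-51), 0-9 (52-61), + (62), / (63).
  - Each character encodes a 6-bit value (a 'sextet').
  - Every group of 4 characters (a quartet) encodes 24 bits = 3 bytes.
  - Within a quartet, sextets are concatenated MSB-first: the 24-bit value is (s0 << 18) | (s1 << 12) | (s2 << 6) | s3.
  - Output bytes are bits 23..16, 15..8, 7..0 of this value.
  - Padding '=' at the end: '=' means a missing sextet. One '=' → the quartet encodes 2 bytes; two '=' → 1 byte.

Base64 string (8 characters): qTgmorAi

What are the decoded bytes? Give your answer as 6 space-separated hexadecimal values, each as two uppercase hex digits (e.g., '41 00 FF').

After char 0 ('q'=42): chars_in_quartet=1 acc=0x2A bytes_emitted=0
After char 1 ('T'=19): chars_in_quartet=2 acc=0xA93 bytes_emitted=0
After char 2 ('g'=32): chars_in_quartet=3 acc=0x2A4E0 bytes_emitted=0
After char 3 ('m'=38): chars_in_quartet=4 acc=0xA93826 -> emit A9 38 26, reset; bytes_emitted=3
After char 4 ('o'=40): chars_in_quartet=1 acc=0x28 bytes_emitted=3
After char 5 ('r'=43): chars_in_quartet=2 acc=0xA2B bytes_emitted=3
After char 6 ('A'=0): chars_in_quartet=3 acc=0x28AC0 bytes_emitted=3
After char 7 ('i'=34): chars_in_quartet=4 acc=0xA2B022 -> emit A2 B0 22, reset; bytes_emitted=6

Answer: A9 38 26 A2 B0 22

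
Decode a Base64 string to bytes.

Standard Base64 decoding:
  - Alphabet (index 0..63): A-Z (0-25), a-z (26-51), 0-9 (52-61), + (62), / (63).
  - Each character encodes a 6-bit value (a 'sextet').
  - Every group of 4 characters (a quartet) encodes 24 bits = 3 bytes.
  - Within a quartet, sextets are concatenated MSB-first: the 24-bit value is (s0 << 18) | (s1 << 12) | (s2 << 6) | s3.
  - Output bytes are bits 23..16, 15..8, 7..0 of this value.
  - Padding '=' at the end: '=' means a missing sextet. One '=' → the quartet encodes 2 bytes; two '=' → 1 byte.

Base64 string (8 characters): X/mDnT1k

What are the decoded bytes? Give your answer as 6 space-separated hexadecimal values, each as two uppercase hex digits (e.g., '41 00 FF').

Answer: 5F F9 83 9D 3D 64

Derivation:
After char 0 ('X'=23): chars_in_quartet=1 acc=0x17 bytes_emitted=0
After char 1 ('/'=63): chars_in_quartet=2 acc=0x5FF bytes_emitted=0
After char 2 ('m'=38): chars_in_quartet=3 acc=0x17FE6 bytes_emitted=0
After char 3 ('D'=3): chars_in_quartet=4 acc=0x5FF983 -> emit 5F F9 83, reset; bytes_emitted=3
After char 4 ('n'=39): chars_in_quartet=1 acc=0x27 bytes_emitted=3
After char 5 ('T'=19): chars_in_quartet=2 acc=0x9D3 bytes_emitted=3
After char 6 ('1'=53): chars_in_quartet=3 acc=0x274F5 bytes_emitted=3
After char 7 ('k'=36): chars_in_quartet=4 acc=0x9D3D64 -> emit 9D 3D 64, reset; bytes_emitted=6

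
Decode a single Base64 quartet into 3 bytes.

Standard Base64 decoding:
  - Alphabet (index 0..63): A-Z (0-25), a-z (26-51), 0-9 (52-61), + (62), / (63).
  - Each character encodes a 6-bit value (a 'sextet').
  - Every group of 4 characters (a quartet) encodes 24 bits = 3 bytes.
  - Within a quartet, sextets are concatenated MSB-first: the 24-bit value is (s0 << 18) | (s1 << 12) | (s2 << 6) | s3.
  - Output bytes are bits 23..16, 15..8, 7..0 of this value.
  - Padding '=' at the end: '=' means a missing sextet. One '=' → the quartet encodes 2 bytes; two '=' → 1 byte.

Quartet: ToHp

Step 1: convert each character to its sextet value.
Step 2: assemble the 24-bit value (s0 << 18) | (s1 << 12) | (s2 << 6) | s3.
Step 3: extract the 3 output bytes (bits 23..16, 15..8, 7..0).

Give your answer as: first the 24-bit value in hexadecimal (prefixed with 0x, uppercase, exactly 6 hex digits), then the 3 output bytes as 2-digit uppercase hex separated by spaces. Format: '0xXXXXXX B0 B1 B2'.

Answer: 0x4E81E9 4E 81 E9

Derivation:
Sextets: T=19, o=40, H=7, p=41
24-bit: (19<<18) | (40<<12) | (7<<6) | 41
      = 0x4C0000 | 0x028000 | 0x0001C0 | 0x000029
      = 0x4E81E9
Bytes: (v>>16)&0xFF=4E, (v>>8)&0xFF=81, v&0xFF=E9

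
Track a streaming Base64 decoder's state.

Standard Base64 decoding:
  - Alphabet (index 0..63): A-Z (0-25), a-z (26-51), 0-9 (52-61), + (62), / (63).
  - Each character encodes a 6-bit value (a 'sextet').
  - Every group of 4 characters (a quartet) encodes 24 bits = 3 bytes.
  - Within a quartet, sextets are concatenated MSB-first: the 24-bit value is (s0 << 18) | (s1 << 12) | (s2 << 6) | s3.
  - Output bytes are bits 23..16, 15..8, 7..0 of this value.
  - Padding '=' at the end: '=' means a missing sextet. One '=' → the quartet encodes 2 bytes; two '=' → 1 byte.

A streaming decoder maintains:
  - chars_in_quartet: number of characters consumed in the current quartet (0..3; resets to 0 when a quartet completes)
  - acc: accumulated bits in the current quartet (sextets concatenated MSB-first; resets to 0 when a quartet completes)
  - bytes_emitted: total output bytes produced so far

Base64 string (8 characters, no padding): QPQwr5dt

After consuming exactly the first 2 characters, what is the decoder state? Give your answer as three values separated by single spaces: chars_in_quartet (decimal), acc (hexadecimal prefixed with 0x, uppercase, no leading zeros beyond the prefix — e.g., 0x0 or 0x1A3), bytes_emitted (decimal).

After char 0 ('Q'=16): chars_in_quartet=1 acc=0x10 bytes_emitted=0
After char 1 ('P'=15): chars_in_quartet=2 acc=0x40F bytes_emitted=0

Answer: 2 0x40F 0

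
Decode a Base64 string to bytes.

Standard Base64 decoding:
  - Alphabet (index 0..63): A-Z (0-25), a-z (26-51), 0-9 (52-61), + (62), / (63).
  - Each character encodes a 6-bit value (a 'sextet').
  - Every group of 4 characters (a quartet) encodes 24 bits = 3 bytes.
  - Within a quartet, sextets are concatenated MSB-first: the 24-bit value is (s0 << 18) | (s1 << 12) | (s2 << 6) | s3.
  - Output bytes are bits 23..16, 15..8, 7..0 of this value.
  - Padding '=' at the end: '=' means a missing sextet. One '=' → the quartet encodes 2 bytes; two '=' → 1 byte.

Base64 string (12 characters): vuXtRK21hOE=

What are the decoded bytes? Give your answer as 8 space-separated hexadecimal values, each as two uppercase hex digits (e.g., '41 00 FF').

After char 0 ('v'=47): chars_in_quartet=1 acc=0x2F bytes_emitted=0
After char 1 ('u'=46): chars_in_quartet=2 acc=0xBEE bytes_emitted=0
After char 2 ('X'=23): chars_in_quartet=3 acc=0x2FB97 bytes_emitted=0
After char 3 ('t'=45): chars_in_quartet=4 acc=0xBEE5ED -> emit BE E5 ED, reset; bytes_emitted=3
After char 4 ('R'=17): chars_in_quartet=1 acc=0x11 bytes_emitted=3
After char 5 ('K'=10): chars_in_quartet=2 acc=0x44A bytes_emitted=3
After char 6 ('2'=54): chars_in_quartet=3 acc=0x112B6 bytes_emitted=3
After char 7 ('1'=53): chars_in_quartet=4 acc=0x44ADB5 -> emit 44 AD B5, reset; bytes_emitted=6
After char 8 ('h'=33): chars_in_quartet=1 acc=0x21 bytes_emitted=6
After char 9 ('O'=14): chars_in_quartet=2 acc=0x84E bytes_emitted=6
After char 10 ('E'=4): chars_in_quartet=3 acc=0x21384 bytes_emitted=6
Padding '=': partial quartet acc=0x21384 -> emit 84 E1; bytes_emitted=8

Answer: BE E5 ED 44 AD B5 84 E1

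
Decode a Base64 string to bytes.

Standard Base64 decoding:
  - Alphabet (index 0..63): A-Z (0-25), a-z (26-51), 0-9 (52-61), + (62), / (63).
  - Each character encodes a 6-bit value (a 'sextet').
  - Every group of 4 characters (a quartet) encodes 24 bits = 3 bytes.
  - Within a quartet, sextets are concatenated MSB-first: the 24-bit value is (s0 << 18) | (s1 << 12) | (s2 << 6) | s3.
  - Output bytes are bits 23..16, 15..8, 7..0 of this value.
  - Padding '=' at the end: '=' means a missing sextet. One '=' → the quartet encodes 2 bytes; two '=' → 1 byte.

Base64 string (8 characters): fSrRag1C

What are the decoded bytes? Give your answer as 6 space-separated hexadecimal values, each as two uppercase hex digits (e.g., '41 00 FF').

Answer: 7D 2A D1 6A 0D 42

Derivation:
After char 0 ('f'=31): chars_in_quartet=1 acc=0x1F bytes_emitted=0
After char 1 ('S'=18): chars_in_quartet=2 acc=0x7D2 bytes_emitted=0
After char 2 ('r'=43): chars_in_quartet=3 acc=0x1F4AB bytes_emitted=0
After char 3 ('R'=17): chars_in_quartet=4 acc=0x7D2AD1 -> emit 7D 2A D1, reset; bytes_emitted=3
After char 4 ('a'=26): chars_in_quartet=1 acc=0x1A bytes_emitted=3
After char 5 ('g'=32): chars_in_quartet=2 acc=0x6A0 bytes_emitted=3
After char 6 ('1'=53): chars_in_quartet=3 acc=0x1A835 bytes_emitted=3
After char 7 ('C'=2): chars_in_quartet=4 acc=0x6A0D42 -> emit 6A 0D 42, reset; bytes_emitted=6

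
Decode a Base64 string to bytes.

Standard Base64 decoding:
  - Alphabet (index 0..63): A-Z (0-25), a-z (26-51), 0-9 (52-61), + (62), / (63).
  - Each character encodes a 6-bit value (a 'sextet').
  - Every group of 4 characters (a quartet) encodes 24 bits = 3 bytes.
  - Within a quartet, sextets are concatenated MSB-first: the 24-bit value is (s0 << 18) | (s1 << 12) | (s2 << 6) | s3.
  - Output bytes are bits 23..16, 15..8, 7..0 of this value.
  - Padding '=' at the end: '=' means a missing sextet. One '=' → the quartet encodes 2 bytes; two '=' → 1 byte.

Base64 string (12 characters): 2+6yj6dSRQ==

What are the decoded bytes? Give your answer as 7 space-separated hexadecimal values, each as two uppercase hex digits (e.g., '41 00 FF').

After char 0 ('2'=54): chars_in_quartet=1 acc=0x36 bytes_emitted=0
After char 1 ('+'=62): chars_in_quartet=2 acc=0xDBE bytes_emitted=0
After char 2 ('6'=58): chars_in_quartet=3 acc=0x36FBA bytes_emitted=0
After char 3 ('y'=50): chars_in_quartet=4 acc=0xDBEEB2 -> emit DB EE B2, reset; bytes_emitted=3
After char 4 ('j'=35): chars_in_quartet=1 acc=0x23 bytes_emitted=3
After char 5 ('6'=58): chars_in_quartet=2 acc=0x8FA bytes_emitted=3
After char 6 ('d'=29): chars_in_quartet=3 acc=0x23E9D bytes_emitted=3
After char 7 ('S'=18): chars_in_quartet=4 acc=0x8FA752 -> emit 8F A7 52, reset; bytes_emitted=6
After char 8 ('R'=17): chars_in_quartet=1 acc=0x11 bytes_emitted=6
After char 9 ('Q'=16): chars_in_quartet=2 acc=0x450 bytes_emitted=6
Padding '==': partial quartet acc=0x450 -> emit 45; bytes_emitted=7

Answer: DB EE B2 8F A7 52 45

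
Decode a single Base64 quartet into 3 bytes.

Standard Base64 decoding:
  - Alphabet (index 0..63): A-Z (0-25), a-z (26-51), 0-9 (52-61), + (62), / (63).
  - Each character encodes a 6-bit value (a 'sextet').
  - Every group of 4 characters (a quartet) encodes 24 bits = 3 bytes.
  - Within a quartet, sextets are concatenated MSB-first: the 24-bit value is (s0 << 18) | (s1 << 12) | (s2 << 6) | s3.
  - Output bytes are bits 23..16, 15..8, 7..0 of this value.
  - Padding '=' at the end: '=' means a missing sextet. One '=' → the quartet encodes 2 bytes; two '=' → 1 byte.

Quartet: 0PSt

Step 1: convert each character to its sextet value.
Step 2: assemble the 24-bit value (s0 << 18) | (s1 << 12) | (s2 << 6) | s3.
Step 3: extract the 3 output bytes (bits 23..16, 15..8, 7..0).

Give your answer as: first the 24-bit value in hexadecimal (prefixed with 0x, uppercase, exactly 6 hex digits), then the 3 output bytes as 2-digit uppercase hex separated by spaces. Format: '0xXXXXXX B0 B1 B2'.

Answer: 0xD0F4AD D0 F4 AD

Derivation:
Sextets: 0=52, P=15, S=18, t=45
24-bit: (52<<18) | (15<<12) | (18<<6) | 45
      = 0xD00000 | 0x00F000 | 0x000480 | 0x00002D
      = 0xD0F4AD
Bytes: (v>>16)&0xFF=D0, (v>>8)&0xFF=F4, v&0xFF=AD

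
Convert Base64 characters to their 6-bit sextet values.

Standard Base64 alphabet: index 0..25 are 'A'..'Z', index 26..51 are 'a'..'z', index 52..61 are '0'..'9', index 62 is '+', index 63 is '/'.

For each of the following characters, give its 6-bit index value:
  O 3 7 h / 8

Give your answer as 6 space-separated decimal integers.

'O': A..Z range, ord('O') − ord('A') = 14
'3': 0..9 range, 52 + ord('3') − ord('0') = 55
'7': 0..9 range, 52 + ord('7') − ord('0') = 59
'h': a..z range, 26 + ord('h') − ord('a') = 33
'/': index 63
'8': 0..9 range, 52 + ord('8') − ord('0') = 60

Answer: 14 55 59 33 63 60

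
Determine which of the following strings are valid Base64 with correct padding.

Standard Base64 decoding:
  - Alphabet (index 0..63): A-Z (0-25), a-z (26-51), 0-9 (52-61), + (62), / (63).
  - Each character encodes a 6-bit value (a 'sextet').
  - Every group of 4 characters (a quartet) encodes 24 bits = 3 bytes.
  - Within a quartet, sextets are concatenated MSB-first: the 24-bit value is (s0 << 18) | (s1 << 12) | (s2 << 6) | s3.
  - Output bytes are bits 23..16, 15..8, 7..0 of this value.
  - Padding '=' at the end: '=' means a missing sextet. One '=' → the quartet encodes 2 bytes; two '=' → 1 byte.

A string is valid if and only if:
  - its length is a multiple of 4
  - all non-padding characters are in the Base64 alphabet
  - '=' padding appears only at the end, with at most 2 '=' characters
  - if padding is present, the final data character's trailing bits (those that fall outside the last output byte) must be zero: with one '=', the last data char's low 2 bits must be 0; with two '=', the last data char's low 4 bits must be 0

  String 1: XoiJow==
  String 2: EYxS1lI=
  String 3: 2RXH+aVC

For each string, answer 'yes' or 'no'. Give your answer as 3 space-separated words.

Answer: yes yes yes

Derivation:
String 1: 'XoiJow==' → valid
String 2: 'EYxS1lI=' → valid
String 3: '2RXH+aVC' → valid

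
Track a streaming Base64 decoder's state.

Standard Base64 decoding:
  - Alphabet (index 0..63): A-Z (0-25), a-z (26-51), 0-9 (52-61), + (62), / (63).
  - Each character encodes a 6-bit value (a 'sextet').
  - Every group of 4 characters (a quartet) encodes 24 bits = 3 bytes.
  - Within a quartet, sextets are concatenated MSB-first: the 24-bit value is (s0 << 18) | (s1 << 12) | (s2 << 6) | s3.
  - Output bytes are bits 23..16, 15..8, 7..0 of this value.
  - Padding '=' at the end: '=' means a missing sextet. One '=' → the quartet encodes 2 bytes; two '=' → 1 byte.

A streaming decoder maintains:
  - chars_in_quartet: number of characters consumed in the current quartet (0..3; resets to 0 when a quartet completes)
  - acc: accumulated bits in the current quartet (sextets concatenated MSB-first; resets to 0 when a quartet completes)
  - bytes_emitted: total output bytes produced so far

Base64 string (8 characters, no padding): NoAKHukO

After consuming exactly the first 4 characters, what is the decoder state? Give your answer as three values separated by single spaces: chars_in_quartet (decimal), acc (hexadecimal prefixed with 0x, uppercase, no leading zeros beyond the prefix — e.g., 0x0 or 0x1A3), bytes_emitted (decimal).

Answer: 0 0x0 3

Derivation:
After char 0 ('N'=13): chars_in_quartet=1 acc=0xD bytes_emitted=0
After char 1 ('o'=40): chars_in_quartet=2 acc=0x368 bytes_emitted=0
After char 2 ('A'=0): chars_in_quartet=3 acc=0xDA00 bytes_emitted=0
After char 3 ('K'=10): chars_in_quartet=4 acc=0x36800A -> emit 36 80 0A, reset; bytes_emitted=3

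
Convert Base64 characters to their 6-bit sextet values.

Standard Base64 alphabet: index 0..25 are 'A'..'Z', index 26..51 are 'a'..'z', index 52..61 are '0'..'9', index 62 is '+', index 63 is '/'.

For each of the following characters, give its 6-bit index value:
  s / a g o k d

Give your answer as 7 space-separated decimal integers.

's': a..z range, 26 + ord('s') − ord('a') = 44
'/': index 63
'a': a..z range, 26 + ord('a') − ord('a') = 26
'g': a..z range, 26 + ord('g') − ord('a') = 32
'o': a..z range, 26 + ord('o') − ord('a') = 40
'k': a..z range, 26 + ord('k') − ord('a') = 36
'd': a..z range, 26 + ord('d') − ord('a') = 29

Answer: 44 63 26 32 40 36 29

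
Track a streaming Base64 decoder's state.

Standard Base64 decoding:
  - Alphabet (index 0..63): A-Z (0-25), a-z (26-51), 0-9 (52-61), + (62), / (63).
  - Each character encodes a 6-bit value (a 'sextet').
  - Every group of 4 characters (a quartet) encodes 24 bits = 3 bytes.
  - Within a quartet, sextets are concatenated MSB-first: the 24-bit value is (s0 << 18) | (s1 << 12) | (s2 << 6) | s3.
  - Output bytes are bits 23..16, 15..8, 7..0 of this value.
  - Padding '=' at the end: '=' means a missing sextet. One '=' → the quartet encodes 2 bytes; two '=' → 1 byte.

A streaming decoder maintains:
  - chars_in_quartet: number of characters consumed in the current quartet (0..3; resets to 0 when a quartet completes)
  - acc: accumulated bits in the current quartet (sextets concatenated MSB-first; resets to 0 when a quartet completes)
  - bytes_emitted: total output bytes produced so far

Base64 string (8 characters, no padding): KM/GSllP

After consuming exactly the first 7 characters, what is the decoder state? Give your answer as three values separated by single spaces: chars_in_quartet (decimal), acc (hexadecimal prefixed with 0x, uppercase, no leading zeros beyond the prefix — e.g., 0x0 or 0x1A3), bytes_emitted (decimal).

Answer: 3 0x12965 3

Derivation:
After char 0 ('K'=10): chars_in_quartet=1 acc=0xA bytes_emitted=0
After char 1 ('M'=12): chars_in_quartet=2 acc=0x28C bytes_emitted=0
After char 2 ('/'=63): chars_in_quartet=3 acc=0xA33F bytes_emitted=0
After char 3 ('G'=6): chars_in_quartet=4 acc=0x28CFC6 -> emit 28 CF C6, reset; bytes_emitted=3
After char 4 ('S'=18): chars_in_quartet=1 acc=0x12 bytes_emitted=3
After char 5 ('l'=37): chars_in_quartet=2 acc=0x4A5 bytes_emitted=3
After char 6 ('l'=37): chars_in_quartet=3 acc=0x12965 bytes_emitted=3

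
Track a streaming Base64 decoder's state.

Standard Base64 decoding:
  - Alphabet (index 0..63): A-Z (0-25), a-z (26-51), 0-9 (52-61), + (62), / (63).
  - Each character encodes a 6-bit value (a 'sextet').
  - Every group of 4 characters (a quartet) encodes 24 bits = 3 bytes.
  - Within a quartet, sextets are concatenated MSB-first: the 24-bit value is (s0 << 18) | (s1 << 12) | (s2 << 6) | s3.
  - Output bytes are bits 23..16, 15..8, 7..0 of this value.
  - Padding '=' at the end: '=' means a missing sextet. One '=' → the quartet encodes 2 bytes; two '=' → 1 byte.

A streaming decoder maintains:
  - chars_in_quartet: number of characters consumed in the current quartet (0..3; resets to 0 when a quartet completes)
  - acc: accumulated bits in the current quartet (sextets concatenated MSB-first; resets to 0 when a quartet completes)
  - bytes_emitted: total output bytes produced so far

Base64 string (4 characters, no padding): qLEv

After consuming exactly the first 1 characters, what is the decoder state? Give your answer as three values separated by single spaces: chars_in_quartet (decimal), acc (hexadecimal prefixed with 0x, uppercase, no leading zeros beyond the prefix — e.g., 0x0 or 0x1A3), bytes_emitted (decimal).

Answer: 1 0x2A 0

Derivation:
After char 0 ('q'=42): chars_in_quartet=1 acc=0x2A bytes_emitted=0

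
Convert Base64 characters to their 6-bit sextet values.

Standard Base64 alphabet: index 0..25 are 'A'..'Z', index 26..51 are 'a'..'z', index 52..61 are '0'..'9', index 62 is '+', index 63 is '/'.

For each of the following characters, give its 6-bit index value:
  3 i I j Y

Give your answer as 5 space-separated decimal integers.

Answer: 55 34 8 35 24

Derivation:
'3': 0..9 range, 52 + ord('3') − ord('0') = 55
'i': a..z range, 26 + ord('i') − ord('a') = 34
'I': A..Z range, ord('I') − ord('A') = 8
'j': a..z range, 26 + ord('j') − ord('a') = 35
'Y': A..Z range, ord('Y') − ord('A') = 24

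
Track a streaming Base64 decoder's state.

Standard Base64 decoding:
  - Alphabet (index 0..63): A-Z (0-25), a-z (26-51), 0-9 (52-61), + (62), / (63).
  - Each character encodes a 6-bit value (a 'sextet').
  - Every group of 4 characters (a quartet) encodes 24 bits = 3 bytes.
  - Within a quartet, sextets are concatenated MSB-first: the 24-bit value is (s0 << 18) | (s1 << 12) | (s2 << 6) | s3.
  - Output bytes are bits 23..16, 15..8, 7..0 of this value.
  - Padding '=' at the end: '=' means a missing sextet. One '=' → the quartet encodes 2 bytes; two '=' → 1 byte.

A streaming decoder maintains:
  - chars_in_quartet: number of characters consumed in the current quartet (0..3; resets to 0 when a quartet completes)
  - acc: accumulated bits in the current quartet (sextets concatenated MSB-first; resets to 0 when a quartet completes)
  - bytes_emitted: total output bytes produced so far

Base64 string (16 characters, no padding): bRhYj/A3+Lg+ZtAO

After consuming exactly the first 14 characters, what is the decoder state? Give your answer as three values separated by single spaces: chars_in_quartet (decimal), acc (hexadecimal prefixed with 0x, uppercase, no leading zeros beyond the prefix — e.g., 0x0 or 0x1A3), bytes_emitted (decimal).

After char 0 ('b'=27): chars_in_quartet=1 acc=0x1B bytes_emitted=0
After char 1 ('R'=17): chars_in_quartet=2 acc=0x6D1 bytes_emitted=0
After char 2 ('h'=33): chars_in_quartet=3 acc=0x1B461 bytes_emitted=0
After char 3 ('Y'=24): chars_in_quartet=4 acc=0x6D1858 -> emit 6D 18 58, reset; bytes_emitted=3
After char 4 ('j'=35): chars_in_quartet=1 acc=0x23 bytes_emitted=3
After char 5 ('/'=63): chars_in_quartet=2 acc=0x8FF bytes_emitted=3
After char 6 ('A'=0): chars_in_quartet=3 acc=0x23FC0 bytes_emitted=3
After char 7 ('3'=55): chars_in_quartet=4 acc=0x8FF037 -> emit 8F F0 37, reset; bytes_emitted=6
After char 8 ('+'=62): chars_in_quartet=1 acc=0x3E bytes_emitted=6
After char 9 ('L'=11): chars_in_quartet=2 acc=0xF8B bytes_emitted=6
After char 10 ('g'=32): chars_in_quartet=3 acc=0x3E2E0 bytes_emitted=6
After char 11 ('+'=62): chars_in_quartet=4 acc=0xF8B83E -> emit F8 B8 3E, reset; bytes_emitted=9
After char 12 ('Z'=25): chars_in_quartet=1 acc=0x19 bytes_emitted=9
After char 13 ('t'=45): chars_in_quartet=2 acc=0x66D bytes_emitted=9

Answer: 2 0x66D 9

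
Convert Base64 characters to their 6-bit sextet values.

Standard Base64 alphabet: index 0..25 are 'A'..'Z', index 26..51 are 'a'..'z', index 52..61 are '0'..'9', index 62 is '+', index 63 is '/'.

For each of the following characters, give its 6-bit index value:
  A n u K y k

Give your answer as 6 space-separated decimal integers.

Answer: 0 39 46 10 50 36

Derivation:
'A': A..Z range, ord('A') − ord('A') = 0
'n': a..z range, 26 + ord('n') − ord('a') = 39
'u': a..z range, 26 + ord('u') − ord('a') = 46
'K': A..Z range, ord('K') − ord('A') = 10
'y': a..z range, 26 + ord('y') − ord('a') = 50
'k': a..z range, 26 + ord('k') − ord('a') = 36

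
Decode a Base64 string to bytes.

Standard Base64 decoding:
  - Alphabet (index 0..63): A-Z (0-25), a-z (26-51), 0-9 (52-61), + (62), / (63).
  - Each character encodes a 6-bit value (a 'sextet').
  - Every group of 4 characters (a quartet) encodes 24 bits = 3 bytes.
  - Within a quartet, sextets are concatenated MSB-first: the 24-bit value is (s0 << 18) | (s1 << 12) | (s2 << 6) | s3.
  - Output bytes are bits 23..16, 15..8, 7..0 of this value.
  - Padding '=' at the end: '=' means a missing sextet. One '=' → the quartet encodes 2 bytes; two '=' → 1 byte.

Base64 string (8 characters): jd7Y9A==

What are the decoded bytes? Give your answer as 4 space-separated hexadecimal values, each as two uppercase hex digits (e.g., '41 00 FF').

Answer: 8D DE D8 F4

Derivation:
After char 0 ('j'=35): chars_in_quartet=1 acc=0x23 bytes_emitted=0
After char 1 ('d'=29): chars_in_quartet=2 acc=0x8DD bytes_emitted=0
After char 2 ('7'=59): chars_in_quartet=3 acc=0x2377B bytes_emitted=0
After char 3 ('Y'=24): chars_in_quartet=4 acc=0x8DDED8 -> emit 8D DE D8, reset; bytes_emitted=3
After char 4 ('9'=61): chars_in_quartet=1 acc=0x3D bytes_emitted=3
After char 5 ('A'=0): chars_in_quartet=2 acc=0xF40 bytes_emitted=3
Padding '==': partial quartet acc=0xF40 -> emit F4; bytes_emitted=4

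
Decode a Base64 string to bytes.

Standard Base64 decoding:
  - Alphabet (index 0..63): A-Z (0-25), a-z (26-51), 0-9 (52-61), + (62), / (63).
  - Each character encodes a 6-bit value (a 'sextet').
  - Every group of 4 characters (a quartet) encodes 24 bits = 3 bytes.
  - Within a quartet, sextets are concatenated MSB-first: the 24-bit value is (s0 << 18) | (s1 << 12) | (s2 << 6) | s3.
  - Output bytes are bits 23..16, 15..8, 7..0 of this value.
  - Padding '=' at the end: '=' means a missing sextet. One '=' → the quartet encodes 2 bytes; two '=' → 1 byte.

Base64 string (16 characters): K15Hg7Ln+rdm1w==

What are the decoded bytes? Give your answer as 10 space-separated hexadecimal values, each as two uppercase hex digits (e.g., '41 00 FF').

Answer: 2B 5E 47 83 B2 E7 FA B7 66 D7

Derivation:
After char 0 ('K'=10): chars_in_quartet=1 acc=0xA bytes_emitted=0
After char 1 ('1'=53): chars_in_quartet=2 acc=0x2B5 bytes_emitted=0
After char 2 ('5'=57): chars_in_quartet=3 acc=0xAD79 bytes_emitted=0
After char 3 ('H'=7): chars_in_quartet=4 acc=0x2B5E47 -> emit 2B 5E 47, reset; bytes_emitted=3
After char 4 ('g'=32): chars_in_quartet=1 acc=0x20 bytes_emitted=3
After char 5 ('7'=59): chars_in_quartet=2 acc=0x83B bytes_emitted=3
After char 6 ('L'=11): chars_in_quartet=3 acc=0x20ECB bytes_emitted=3
After char 7 ('n'=39): chars_in_quartet=4 acc=0x83B2E7 -> emit 83 B2 E7, reset; bytes_emitted=6
After char 8 ('+'=62): chars_in_quartet=1 acc=0x3E bytes_emitted=6
After char 9 ('r'=43): chars_in_quartet=2 acc=0xFAB bytes_emitted=6
After char 10 ('d'=29): chars_in_quartet=3 acc=0x3EADD bytes_emitted=6
After char 11 ('m'=38): chars_in_quartet=4 acc=0xFAB766 -> emit FA B7 66, reset; bytes_emitted=9
After char 12 ('1'=53): chars_in_quartet=1 acc=0x35 bytes_emitted=9
After char 13 ('w'=48): chars_in_quartet=2 acc=0xD70 bytes_emitted=9
Padding '==': partial quartet acc=0xD70 -> emit D7; bytes_emitted=10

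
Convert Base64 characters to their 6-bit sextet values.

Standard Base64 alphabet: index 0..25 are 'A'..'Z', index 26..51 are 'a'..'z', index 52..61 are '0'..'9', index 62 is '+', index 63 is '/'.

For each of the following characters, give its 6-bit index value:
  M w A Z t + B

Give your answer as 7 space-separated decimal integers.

Answer: 12 48 0 25 45 62 1

Derivation:
'M': A..Z range, ord('M') − ord('A') = 12
'w': a..z range, 26 + ord('w') − ord('a') = 48
'A': A..Z range, ord('A') − ord('A') = 0
'Z': A..Z range, ord('Z') − ord('A') = 25
't': a..z range, 26 + ord('t') − ord('a') = 45
'+': index 62
'B': A..Z range, ord('B') − ord('A') = 1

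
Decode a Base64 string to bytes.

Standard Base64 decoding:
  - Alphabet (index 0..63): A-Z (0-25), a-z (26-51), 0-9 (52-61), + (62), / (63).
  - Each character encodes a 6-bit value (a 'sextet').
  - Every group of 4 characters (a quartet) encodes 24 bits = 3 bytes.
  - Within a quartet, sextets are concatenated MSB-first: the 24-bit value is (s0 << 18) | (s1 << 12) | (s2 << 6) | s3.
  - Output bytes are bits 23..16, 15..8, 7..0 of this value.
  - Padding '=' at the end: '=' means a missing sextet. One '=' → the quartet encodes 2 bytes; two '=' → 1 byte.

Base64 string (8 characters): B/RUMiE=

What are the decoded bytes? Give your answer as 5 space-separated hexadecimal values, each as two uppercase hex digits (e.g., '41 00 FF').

Answer: 07 F4 54 32 21

Derivation:
After char 0 ('B'=1): chars_in_quartet=1 acc=0x1 bytes_emitted=0
After char 1 ('/'=63): chars_in_quartet=2 acc=0x7F bytes_emitted=0
After char 2 ('R'=17): chars_in_quartet=3 acc=0x1FD1 bytes_emitted=0
After char 3 ('U'=20): chars_in_quartet=4 acc=0x7F454 -> emit 07 F4 54, reset; bytes_emitted=3
After char 4 ('M'=12): chars_in_quartet=1 acc=0xC bytes_emitted=3
After char 5 ('i'=34): chars_in_quartet=2 acc=0x322 bytes_emitted=3
After char 6 ('E'=4): chars_in_quartet=3 acc=0xC884 bytes_emitted=3
Padding '=': partial quartet acc=0xC884 -> emit 32 21; bytes_emitted=5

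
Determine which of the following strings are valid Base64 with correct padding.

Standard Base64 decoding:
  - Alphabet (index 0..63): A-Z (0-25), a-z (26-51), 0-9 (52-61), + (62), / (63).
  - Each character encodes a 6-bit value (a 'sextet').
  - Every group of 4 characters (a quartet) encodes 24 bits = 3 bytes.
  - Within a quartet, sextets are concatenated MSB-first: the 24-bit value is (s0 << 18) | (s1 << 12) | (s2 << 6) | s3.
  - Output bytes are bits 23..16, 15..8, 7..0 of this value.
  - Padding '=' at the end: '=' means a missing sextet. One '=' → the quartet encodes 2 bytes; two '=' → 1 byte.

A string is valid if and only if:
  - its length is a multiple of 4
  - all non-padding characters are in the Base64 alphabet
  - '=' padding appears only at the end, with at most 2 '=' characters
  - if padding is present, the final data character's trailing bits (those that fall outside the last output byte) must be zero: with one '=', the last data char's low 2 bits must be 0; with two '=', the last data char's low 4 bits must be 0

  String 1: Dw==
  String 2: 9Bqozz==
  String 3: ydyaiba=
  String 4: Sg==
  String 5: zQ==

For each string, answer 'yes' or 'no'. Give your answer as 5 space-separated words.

Answer: yes no no yes yes

Derivation:
String 1: 'Dw==' → valid
String 2: '9Bqozz==' → invalid (bad trailing bits)
String 3: 'ydyaiba=' → invalid (bad trailing bits)
String 4: 'Sg==' → valid
String 5: 'zQ==' → valid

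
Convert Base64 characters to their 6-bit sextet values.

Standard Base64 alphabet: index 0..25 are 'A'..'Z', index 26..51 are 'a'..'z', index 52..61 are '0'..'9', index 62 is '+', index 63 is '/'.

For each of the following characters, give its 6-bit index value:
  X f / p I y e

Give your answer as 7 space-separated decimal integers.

Answer: 23 31 63 41 8 50 30

Derivation:
'X': A..Z range, ord('X') − ord('A') = 23
'f': a..z range, 26 + ord('f') − ord('a') = 31
'/': index 63
'p': a..z range, 26 + ord('p') − ord('a') = 41
'I': A..Z range, ord('I') − ord('A') = 8
'y': a..z range, 26 + ord('y') − ord('a') = 50
'e': a..z range, 26 + ord('e') − ord('a') = 30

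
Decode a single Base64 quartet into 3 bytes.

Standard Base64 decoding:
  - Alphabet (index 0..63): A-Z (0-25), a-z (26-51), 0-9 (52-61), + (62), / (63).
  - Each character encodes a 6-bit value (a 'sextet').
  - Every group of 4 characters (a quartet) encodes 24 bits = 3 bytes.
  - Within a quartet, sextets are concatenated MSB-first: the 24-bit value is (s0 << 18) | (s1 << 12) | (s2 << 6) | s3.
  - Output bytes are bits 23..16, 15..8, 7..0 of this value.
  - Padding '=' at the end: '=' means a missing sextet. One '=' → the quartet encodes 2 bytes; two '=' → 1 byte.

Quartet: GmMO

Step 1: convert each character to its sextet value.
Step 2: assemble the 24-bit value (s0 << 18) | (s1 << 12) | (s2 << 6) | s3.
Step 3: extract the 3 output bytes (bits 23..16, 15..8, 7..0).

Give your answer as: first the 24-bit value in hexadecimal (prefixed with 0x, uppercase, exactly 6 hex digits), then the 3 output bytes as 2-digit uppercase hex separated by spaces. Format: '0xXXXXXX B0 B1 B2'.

Answer: 0x1A630E 1A 63 0E

Derivation:
Sextets: G=6, m=38, M=12, O=14
24-bit: (6<<18) | (38<<12) | (12<<6) | 14
      = 0x180000 | 0x026000 | 0x000300 | 0x00000E
      = 0x1A630E
Bytes: (v>>16)&0xFF=1A, (v>>8)&0xFF=63, v&0xFF=0E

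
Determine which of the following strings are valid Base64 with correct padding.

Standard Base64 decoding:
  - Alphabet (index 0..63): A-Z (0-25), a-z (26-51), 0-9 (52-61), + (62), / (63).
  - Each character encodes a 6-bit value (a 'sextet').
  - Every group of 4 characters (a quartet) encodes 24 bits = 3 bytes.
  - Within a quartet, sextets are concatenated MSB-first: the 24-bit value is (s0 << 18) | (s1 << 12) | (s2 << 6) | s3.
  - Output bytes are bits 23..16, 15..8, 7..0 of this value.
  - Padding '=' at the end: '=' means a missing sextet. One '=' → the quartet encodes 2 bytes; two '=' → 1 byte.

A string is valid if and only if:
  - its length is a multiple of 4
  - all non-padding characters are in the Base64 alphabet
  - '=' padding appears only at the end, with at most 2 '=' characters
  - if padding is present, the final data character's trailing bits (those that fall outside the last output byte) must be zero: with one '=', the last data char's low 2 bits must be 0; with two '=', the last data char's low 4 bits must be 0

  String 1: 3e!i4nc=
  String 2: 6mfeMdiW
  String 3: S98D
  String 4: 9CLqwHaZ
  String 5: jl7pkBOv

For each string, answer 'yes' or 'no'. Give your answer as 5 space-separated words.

String 1: '3e!i4nc=' → invalid (bad char(s): ['!'])
String 2: '6mfeMdiW' → valid
String 3: 'S98D' → valid
String 4: '9CLqwHaZ' → valid
String 5: 'jl7pkBOv' → valid

Answer: no yes yes yes yes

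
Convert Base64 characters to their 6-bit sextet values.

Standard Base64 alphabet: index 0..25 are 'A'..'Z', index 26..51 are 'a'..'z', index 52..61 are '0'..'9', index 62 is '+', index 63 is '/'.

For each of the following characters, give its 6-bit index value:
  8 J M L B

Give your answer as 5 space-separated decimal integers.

'8': 0..9 range, 52 + ord('8') − ord('0') = 60
'J': A..Z range, ord('J') − ord('A') = 9
'M': A..Z range, ord('M') − ord('A') = 12
'L': A..Z range, ord('L') − ord('A') = 11
'B': A..Z range, ord('B') − ord('A') = 1

Answer: 60 9 12 11 1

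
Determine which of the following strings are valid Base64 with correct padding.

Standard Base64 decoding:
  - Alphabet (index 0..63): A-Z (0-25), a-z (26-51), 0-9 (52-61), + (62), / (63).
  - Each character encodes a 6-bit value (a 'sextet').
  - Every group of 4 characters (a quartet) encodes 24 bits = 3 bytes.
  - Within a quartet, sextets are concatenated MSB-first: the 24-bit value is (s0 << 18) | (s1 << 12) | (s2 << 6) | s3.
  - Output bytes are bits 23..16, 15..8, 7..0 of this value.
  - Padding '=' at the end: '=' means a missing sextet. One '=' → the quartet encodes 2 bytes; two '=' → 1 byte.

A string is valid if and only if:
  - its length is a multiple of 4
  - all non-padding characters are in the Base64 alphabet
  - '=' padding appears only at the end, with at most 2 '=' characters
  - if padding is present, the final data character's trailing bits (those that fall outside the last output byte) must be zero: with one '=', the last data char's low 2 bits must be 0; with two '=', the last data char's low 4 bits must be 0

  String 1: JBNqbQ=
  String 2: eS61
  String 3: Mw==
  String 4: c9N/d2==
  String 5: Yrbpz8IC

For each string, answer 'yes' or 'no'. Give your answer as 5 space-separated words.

String 1: 'JBNqbQ=' → invalid (len=7 not mult of 4)
String 2: 'eS61' → valid
String 3: 'Mw==' → valid
String 4: 'c9N/d2==' → invalid (bad trailing bits)
String 5: 'Yrbpz8IC' → valid

Answer: no yes yes no yes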